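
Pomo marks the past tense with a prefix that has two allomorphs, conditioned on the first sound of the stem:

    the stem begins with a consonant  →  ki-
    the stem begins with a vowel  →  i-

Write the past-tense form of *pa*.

The first sound of *pa* is /p/, which is a consonant, so the prefix is ki-, giving *kipa*.

kipa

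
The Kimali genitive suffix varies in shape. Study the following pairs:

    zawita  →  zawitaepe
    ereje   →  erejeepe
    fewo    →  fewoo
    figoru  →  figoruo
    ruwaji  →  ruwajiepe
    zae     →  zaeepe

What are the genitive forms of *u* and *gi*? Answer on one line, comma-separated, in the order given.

uo, giepe

Looking at the last vowel of each stem: -o when the last vowel of the stem is a rounded vowel (*fewo*, *figoru*); -epe when the last vowel of the stem is an unrounded vowel (*zawita*, *ereje*, *ruwaji*, *zae*).
The last vowel of *u* is /u/, which is a rounded vowel, so the suffix is -o, giving *uo*.
*gi*: last vowel = /i/, an unrounded vowel → -epe → *giepe*.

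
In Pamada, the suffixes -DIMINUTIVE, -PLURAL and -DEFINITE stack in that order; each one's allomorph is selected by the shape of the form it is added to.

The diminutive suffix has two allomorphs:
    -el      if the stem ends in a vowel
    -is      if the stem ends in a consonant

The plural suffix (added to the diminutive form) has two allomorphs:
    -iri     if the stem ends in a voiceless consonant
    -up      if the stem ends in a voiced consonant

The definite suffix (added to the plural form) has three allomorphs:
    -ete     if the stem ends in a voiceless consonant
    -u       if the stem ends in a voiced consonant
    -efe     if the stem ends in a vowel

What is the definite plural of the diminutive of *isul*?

isulisiriefe

The final sound of *isul* is /l/, which is a consonant, so the diminutive suffix is -is, giving *isulis*.
The final consonant of the diminutive form *isulis* is /s/, which is voiceless, so the plural suffix is -iri, giving *isulisiri*.
The plural form *isulisiri*: final sound = /i/, a vowel → -efe → *isulisiriefe*.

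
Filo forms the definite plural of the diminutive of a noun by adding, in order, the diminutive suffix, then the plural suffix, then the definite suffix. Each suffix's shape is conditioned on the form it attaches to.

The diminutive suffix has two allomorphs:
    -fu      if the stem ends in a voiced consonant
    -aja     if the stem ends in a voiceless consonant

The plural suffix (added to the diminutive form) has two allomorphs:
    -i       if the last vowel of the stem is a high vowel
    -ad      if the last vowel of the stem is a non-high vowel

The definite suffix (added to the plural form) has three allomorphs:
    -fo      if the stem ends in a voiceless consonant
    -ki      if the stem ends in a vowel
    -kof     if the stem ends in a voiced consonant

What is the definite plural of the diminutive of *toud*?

toudfuiki

Since the final consonant of *toud* is /d/ (voiced), it takes -fu, giving *toudfu*.
The last vowel of the diminutive form *toudfu* is /u/, which is a high vowel, so the plural suffix is -i, giving *toudfui*.
Since the final sound of the plural form *toudfui* is /i/ (a vowel), it takes -ki, giving *toudfuiki*.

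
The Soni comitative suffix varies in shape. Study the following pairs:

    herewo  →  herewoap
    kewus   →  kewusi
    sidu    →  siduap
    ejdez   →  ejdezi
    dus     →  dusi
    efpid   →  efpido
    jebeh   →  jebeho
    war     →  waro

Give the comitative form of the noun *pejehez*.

pejehezi

The suffix is conditioned by the final sound: -i when the stem ends in a sibilant (*kewus*, *ejdez*, *dus*); -o when the stem ends in a non-sibilant consonant (*efpid*, *jebeh*, *war*); -ap when the stem ends in a vowel (*herewo*, *sidu*).
The final sound of *pejehez* is /z/, which is a sibilant, so the suffix is -i, giving *pejehezi*.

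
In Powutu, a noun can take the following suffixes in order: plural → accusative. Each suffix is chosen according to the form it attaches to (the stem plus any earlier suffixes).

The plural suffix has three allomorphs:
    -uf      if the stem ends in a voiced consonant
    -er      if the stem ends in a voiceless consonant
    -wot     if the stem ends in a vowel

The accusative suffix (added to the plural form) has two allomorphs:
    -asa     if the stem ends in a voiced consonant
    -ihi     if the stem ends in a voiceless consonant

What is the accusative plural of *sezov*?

Since the final sound of *sezov* is /v/ (a voiced consonant), it takes -uf, giving *sezovuf*.
The plural form *sezovuf*: final consonant = /f/, voiceless → -ihi → *sezovufihi*.

sezovufihi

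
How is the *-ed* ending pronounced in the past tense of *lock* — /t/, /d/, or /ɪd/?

The stem *lock* ends in a voiceless consonant other than /t/.
The -ed suffix is realized as /ɪd/ after /t, d/; as /t/ after other voiceless consonants; and as /d/ after other voiced sounds.
So -ed on *lock* is pronounced /t/.

/t/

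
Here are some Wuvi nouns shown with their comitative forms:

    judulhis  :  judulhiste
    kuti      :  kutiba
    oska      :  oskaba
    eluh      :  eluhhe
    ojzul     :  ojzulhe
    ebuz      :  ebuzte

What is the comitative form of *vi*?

viba

Looking at the final sound of each stem: -te when the stem ends in a sibilant (*judulhis*, *ebuz*); -he when the stem ends in a non-sibilant consonant (*eluh*, *ojzul*); -ba when the stem ends in a vowel (*kuti*, *oska*).
The final sound of *vi* is /i/, which is a vowel, so the suffix is -ba, giving *viba*.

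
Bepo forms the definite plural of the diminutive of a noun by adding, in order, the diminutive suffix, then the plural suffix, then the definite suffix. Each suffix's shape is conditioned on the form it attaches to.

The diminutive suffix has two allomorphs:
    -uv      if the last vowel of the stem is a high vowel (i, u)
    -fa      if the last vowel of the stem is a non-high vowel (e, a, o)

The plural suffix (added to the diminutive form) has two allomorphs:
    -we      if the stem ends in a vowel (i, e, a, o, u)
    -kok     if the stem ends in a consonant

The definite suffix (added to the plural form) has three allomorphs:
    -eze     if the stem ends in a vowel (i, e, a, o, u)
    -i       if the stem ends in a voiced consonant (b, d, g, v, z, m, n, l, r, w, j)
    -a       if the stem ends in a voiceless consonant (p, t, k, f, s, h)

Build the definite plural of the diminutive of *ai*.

aiuvkoka

Since the last vowel of *ai* is /i/ (a high vowel), it takes -uv, giving *aiuv*.
Since the final sound of the diminutive form *aiuv* is /v/ (a consonant), it takes -kok, giving *aiuvkok*.
The plural form *aiuvkok* — final sound /k/ (a voiceless consonant) → -a → *aiuvkoka*.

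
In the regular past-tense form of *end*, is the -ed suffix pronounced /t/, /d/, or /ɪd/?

The stem *end* ends in /t/ or /d/.
The -ed suffix is realized as /ɪd/ after /t, d/; as /t/ after other voiceless consonants; and as /d/ after other voiced sounds.
So -ed on *end* is pronounced /ɪd/.

/ɪd/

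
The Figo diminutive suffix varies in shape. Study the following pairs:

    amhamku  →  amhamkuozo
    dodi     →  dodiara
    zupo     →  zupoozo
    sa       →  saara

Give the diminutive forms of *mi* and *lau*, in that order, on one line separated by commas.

Looking at the last vowel of each stem: -ozo when the last vowel of the stem is a rounded vowel (*amhamku*, *zupo*); -ara when the last vowel of the stem is an unrounded vowel (*dodi*, *sa*).
The last vowel of *mi* is /i/, which is an unrounded vowel, so the suffix is -ara, giving *miara*.
*lau*: last vowel = /u/, a rounded vowel → -ozo → *lauozo*.

miara, lauozo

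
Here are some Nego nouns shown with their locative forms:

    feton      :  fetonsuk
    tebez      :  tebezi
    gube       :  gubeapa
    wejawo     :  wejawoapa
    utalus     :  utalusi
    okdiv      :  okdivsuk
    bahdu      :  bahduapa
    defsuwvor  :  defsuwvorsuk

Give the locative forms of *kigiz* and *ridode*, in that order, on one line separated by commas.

The alternation tracks the final sound of the stem — -i when the stem ends in a sibilant (*tebez*, *utalus*); -suk when the stem ends in a non-sibilant consonant (*feton*, *okdiv*, *defsuwvor*); -apa when the stem ends in a vowel (*gube*, *wejawo*, *bahdu*).
The final sound of *kigiz* is /z/, which is a sibilant, so the suffix is -i, giving *kigizi*.
The final sound of *ridode* is /e/, which is a vowel, so the suffix is -apa, giving *ridodeapa*.

kigizi, ridodeapa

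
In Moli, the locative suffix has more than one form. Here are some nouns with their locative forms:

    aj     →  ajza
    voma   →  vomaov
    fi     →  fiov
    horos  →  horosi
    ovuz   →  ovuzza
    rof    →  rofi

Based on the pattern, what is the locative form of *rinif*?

The pattern is voicing of the final sound: -i when the stem ends in a voiceless consonant (*horos*, *rof*); -za when the stem ends in a voiced consonant (*aj*, *ovuz*); -ov when the stem ends in a vowel (*voma*, *fi*).
*rinif*: final sound = /f/, a voiceless consonant → -i → *rinifi*.

rinifi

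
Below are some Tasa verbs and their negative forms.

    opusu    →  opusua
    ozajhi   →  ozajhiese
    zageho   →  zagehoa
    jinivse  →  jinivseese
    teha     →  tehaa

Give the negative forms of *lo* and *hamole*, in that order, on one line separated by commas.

loa, hamoleese

Looking at the last vowel of each stem: -ese when the last vowel of the stem is a front vowel (*ozajhi*, *jinivse*); -a when the last vowel of the stem is a back vowel (*opusu*, *zageho*, *teha*).
Since the last vowel of *lo* is /o/ (a back vowel), it takes -a, giving *loa*.
Since the last vowel of *hamole* is /e/ (a front vowel), it takes -ese, giving *hamoleese*.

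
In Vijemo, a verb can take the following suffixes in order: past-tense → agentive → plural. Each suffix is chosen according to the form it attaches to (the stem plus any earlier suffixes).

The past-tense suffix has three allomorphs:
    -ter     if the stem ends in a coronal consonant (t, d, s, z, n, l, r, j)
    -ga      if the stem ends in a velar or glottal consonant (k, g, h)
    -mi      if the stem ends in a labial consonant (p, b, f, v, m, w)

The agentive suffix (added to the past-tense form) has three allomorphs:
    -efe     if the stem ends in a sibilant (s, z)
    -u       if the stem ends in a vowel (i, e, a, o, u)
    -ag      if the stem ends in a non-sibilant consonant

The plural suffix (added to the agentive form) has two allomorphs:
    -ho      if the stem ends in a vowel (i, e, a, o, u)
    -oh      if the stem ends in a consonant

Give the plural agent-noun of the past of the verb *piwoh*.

piwohgauho

*piwoh*: final consonant = /h/, velar/glottal → -ga → *piwohga*.
Since the final sound of the past-tense form *piwohga* is /a/ (a vowel), it takes -u, giving *piwohgau*.
The final sound of the agentive form *piwohgau* is /u/, which is a vowel, so the plural suffix is -ho, giving *piwohgauho*.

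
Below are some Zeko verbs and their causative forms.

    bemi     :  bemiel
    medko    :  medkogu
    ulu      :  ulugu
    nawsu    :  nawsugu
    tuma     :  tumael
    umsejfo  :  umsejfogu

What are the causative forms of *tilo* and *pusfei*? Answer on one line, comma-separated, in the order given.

tilogu, pusfeiel

The alternation tracks the last vowel of the stem — -gu when the last vowel of the stem is a rounded vowel (*medko*, *ulu*, *nawsu*, *umsejfo*); -el when the last vowel of the stem is an unrounded vowel (*bemi*, *tuma*).
*tilo* — last vowel /o/ (a rounded vowel) → -gu → *tilogu*.
Since the last vowel of *pusfei* is /i/ (an unrounded vowel), it takes -el, giving *pusfeiel*.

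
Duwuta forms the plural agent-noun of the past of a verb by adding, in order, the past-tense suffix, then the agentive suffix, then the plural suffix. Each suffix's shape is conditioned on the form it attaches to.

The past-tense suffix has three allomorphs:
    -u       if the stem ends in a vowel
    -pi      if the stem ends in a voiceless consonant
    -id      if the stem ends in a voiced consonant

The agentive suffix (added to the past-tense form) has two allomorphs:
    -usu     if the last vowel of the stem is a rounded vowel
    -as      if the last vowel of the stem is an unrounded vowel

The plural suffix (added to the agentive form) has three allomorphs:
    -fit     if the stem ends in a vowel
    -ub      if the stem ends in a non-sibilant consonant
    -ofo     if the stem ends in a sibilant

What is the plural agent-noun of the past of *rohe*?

roheuusufit

Since the final sound of *rohe* is /e/ (a vowel), it takes -u, giving *roheu*.
The last vowel of the past-tense form *roheu* is /u/, which is a rounded vowel, so the agentive suffix is -usu, giving *roheuusu*.
The agentive form *roheuusu* — final sound /u/ (a vowel) → -fit → *roheuusufit*.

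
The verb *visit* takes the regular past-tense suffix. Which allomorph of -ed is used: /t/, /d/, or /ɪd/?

/ɪd/

The stem *visit* ends in /t/ or /d/.
The -ed suffix is realized as /ɪd/ after /t, d/; as /t/ after other voiceless consonants; and as /d/ after other voiced sounds.
So -ed on *visit* is pronounced /ɪd/.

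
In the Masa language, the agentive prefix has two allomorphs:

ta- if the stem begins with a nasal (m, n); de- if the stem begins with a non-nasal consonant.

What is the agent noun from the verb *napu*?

The first consonant of *napu* is /n/, which is a nasal, so the prefix is ta-, giving *tanapu*.

tanapu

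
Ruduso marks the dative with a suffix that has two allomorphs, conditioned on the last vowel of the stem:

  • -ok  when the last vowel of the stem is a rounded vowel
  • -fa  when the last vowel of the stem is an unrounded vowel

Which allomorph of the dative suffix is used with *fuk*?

The last vowel of *fuk* is /u/, which is a rounded vowel, so the suffix is -ok.

-ok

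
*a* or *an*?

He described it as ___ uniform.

a

The indefinite article is chosen by the initial *sound* of the following word, not its spelling.
*uniform* begins with the sound /juː/ (u pronounced /juː/) — a consonant sound.
So the article is *a*: He described it as a uniform.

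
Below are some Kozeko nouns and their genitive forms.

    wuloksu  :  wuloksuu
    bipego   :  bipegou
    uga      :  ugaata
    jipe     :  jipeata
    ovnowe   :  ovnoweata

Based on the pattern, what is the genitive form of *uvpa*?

Looking at the last vowel of each stem: -u when the last vowel of the stem is a rounded vowel (*wuloksu*, *bipego*); -ata when the last vowel of the stem is an unrounded vowel (*uga*, *jipe*, *ovnowe*).
Since the last vowel of *uvpa* is /a/ (an unrounded vowel), it takes -ata, giving *uvpaata*.

uvpaata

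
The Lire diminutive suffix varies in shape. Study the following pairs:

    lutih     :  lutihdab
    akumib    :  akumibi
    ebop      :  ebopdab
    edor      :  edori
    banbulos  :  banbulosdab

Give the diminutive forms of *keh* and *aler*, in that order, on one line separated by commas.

kehdab, aleri

The alternation tracks the final consonant of the stem — -dab when the stem ends in a voiceless consonant (*lutih*, *ebop*, *banbulos*); -i when the stem ends in a voiced consonant (*akumib*, *edor*).
The final consonant of *keh* is /h/, which is voiceless, so the suffix is -dab, giving *kehdab*.
*aler* — final consonant /r/ (voiced) → -i → *aleri*.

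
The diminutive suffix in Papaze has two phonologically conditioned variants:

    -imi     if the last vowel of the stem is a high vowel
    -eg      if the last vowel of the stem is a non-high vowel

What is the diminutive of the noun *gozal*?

*gozal* — last vowel /a/ (a non-high vowel) → -eg → *gozaleg*.

gozaleg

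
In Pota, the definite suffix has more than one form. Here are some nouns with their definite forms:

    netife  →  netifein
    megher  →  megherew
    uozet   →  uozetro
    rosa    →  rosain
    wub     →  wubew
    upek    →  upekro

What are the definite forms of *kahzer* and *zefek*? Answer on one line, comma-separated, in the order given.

kahzerew, zefekro

The pattern is voicing of the final sound: -ro when the stem ends in a voiceless consonant (*uozet*, *upek*); -ew when the stem ends in a voiced consonant (*megher*, *wub*); -in when the stem ends in a vowel (*netife*, *rosa*).
Since the final sound of *kahzer* is /r/ (a voiced consonant), it takes -ew, giving *kahzerew*.
The final sound of *zefek* is /k/, which is a voiceless consonant, so the suffix is -ro, giving *zefekro*.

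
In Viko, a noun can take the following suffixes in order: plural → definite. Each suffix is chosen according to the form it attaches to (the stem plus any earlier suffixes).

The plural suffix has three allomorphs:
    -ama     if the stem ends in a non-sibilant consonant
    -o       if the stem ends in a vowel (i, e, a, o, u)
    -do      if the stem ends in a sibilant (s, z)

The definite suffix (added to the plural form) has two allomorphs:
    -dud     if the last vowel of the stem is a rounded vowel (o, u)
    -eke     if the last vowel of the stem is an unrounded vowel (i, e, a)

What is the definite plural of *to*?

*to*: final sound = /o/, a vowel → -o → *too*.
The plural form *too* — last vowel /o/ (a rounded vowel) → -dud → *toodud*.

toodud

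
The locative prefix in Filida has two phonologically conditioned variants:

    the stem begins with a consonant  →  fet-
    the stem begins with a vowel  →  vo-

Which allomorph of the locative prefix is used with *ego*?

*ego* — first sound /e/ (a vowel) → vo-.

vo-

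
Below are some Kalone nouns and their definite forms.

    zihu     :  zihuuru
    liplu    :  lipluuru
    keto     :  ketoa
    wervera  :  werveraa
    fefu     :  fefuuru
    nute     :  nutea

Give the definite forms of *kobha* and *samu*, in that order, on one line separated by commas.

kobhaa, samuuru

The alternation tracks the last vowel of the stem — -uru when the last vowel of the stem is a high vowel (*zihu*, *liplu*, *fefu*); -a when the last vowel of the stem is a non-high vowel (*keto*, *wervera*, *nute*).
The last vowel of *kobha* is /a/, which is a non-high vowel, so the suffix is -a, giving *kobhaa*.
*samu*: last vowel = /u/, a high vowel → -uru → *samuuru*.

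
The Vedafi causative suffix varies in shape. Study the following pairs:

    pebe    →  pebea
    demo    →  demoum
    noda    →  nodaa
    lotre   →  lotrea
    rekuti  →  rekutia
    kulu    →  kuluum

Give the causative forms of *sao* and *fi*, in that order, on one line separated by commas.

saoum, fia

The alternation tracks the last vowel of the stem — -um when the last vowel of the stem is a rounded vowel (*demo*, *kulu*); -a when the last vowel of the stem is an unrounded vowel (*pebe*, *noda*, *lotre*, *rekuti*).
*sao*: last vowel = /o/, a rounded vowel → -um → *saoum*.
Since the last vowel of *fi* is /i/ (an unrounded vowel), it takes -a, giving *fia*.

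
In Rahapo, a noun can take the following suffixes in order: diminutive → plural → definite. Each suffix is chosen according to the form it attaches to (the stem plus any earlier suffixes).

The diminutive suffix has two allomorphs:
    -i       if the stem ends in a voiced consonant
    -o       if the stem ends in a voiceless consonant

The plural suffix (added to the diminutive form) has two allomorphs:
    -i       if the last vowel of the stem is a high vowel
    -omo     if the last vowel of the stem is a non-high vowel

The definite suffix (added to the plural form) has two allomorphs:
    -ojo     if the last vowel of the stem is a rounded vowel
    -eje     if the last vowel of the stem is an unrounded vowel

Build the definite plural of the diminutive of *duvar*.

duvariieje

Since the final consonant of *duvar* is /r/ (voiced), it takes -i, giving *duvari*.
The last vowel of the diminutive form *duvari* is /i/, which is a high vowel, so the plural suffix is -i, giving *duvarii*.
The last vowel of the plural form *duvarii* is /i/, which is an unrounded vowel, so the definite suffix is -eje, giving *duvariieje*.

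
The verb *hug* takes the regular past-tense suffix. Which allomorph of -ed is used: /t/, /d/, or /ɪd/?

The stem *hug* ends in a voiced sound other than /d/.
The -ed suffix is realized as /ɪd/ after /t, d/; as /t/ after other voiceless consonants; and as /d/ after other voiced sounds.
So -ed on *hug* is pronounced /d/.

/d/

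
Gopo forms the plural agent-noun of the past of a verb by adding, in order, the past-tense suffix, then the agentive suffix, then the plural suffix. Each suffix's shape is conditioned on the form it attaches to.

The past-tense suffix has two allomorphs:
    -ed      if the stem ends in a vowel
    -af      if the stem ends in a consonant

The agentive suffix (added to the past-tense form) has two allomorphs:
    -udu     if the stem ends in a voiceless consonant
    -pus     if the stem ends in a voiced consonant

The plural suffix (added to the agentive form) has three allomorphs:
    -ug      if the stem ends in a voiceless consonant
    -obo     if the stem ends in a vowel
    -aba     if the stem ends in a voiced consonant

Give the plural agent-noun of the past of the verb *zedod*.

zedodafuduobo

The final sound of *zedod* is /d/, which is a consonant, so the past-tense suffix is -af, giving *zedodaf*.
The past-tense form *zedodaf* — final consonant /f/ (voiceless) → -udu → *zedodafudu*.
The agentive form *zedodafudu*: final sound = /u/, a vowel → -obo → *zedodafuduobo*.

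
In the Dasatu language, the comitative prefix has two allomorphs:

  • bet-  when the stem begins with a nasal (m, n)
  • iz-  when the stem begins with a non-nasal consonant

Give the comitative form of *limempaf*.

The first consonant of *limempaf* is /l/, which is non-nasal, so the prefix is iz-, giving *izlimempaf*.

izlimempaf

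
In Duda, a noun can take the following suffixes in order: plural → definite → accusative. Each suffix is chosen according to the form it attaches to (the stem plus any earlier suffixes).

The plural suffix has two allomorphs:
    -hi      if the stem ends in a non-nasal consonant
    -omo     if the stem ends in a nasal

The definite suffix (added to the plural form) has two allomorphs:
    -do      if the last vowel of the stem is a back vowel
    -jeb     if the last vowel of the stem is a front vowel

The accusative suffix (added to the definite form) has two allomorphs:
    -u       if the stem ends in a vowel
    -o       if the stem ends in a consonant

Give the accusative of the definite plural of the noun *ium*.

Since the final consonant of *ium* is /m/ (a nasal), it takes -omo, giving *iumomo*.
The plural form *iumomo* — last vowel /o/ (a back vowel) → -do → *iumomodo*.
The definite form *iumomodo* — final sound /o/ (a vowel) → -u → *iumomodou*.

iumomodou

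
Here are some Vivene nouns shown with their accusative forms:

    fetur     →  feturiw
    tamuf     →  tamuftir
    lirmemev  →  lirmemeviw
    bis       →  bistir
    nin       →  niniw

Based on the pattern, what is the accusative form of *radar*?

The pattern is voicing of the final consonant: -tir when the stem ends in a voiceless consonant (*tamuf*, *bis*); -iw when the stem ends in a voiced consonant (*fetur*, *lirmemev*, *nin*).
The final consonant of *radar* is /r/, which is voiced, so the suffix is -iw, giving *radariw*.

radariw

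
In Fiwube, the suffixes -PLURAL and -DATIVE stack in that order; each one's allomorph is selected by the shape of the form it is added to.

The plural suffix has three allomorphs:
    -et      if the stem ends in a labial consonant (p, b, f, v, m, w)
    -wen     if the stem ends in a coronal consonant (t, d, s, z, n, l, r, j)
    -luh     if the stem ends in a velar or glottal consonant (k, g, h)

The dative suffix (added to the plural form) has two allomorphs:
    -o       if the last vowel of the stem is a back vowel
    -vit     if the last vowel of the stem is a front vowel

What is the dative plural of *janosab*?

janosabetvit

*janosab*: final consonant = /b/, labial → -et → *janosabet*.
Since the last vowel of the plural form *janosabet* is /e/ (a front vowel), it takes -vit, giving *janosabetvit*.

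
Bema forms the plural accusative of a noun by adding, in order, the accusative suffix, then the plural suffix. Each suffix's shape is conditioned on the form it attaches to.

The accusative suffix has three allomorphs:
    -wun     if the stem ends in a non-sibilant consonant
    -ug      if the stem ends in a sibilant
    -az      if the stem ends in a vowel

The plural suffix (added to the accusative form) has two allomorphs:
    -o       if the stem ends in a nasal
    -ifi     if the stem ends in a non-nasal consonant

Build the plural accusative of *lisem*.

*lisem* — final sound /m/ (a non-sibilant consonant) → -wun → *lisemwun*.
The accusative form *lisemwun* — final consonant /n/ (a nasal) → -o → *lisemwuno*.

lisemwuno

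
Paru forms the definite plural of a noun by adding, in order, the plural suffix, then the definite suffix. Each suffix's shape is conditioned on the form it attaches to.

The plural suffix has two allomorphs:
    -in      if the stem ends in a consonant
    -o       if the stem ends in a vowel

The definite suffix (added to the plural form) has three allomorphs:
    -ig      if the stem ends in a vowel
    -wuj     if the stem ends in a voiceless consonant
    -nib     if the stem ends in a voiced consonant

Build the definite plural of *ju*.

juoig

Since the final sound of *ju* is /u/ (a vowel), it takes -o, giving *juo*.
Since the final sound of the plural form *juo* is /o/ (a vowel), it takes -ig, giving *juoig*.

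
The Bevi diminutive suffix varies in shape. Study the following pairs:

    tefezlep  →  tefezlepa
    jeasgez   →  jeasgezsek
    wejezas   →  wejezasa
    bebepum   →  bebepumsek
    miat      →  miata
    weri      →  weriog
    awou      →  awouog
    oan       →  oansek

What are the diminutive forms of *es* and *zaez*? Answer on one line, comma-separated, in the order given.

esa, zaezsek

The alternation tracks the final sound of the stem — -a when the stem ends in a voiceless consonant (*tefezlep*, *wejezas*, *miat*); -sek when the stem ends in a voiced consonant (*jeasgez*, *bebepum*, *oan*); -og when the stem ends in a vowel (*weri*, *awou*).
The final sound of *es* is /s/, which is a voiceless consonant, so the suffix is -a, giving *esa*.
The final sound of *zaez* is /z/, which is a voiced consonant, so the suffix is -sek, giving *zaezsek*.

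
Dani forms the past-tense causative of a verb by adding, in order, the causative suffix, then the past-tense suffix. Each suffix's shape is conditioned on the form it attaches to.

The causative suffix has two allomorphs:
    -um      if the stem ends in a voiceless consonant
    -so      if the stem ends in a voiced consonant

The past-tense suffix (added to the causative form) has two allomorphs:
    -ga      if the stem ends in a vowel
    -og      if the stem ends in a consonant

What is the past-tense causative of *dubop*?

dubopumog

Since the final consonant of *dubop* is /p/ (voiceless), it takes -um, giving *dubopum*.
The causative form *dubopum*: final sound = /m/, a consonant → -og → *dubopumog*.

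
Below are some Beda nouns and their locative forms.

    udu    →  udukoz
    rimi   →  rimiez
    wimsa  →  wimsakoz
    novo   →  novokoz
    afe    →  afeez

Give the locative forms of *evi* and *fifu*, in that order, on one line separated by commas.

eviez, fifukoz

The alternation tracks the last vowel of the stem — -ez when the last vowel of the stem is a front vowel (*rimi*, *afe*); -koz when the last vowel of the stem is a back vowel (*udu*, *wimsa*, *novo*).
*evi*: last vowel = /i/, a front vowel → -ez → *eviez*.
*fifu*: last vowel = /u/, a back vowel → -koz → *fifukoz*.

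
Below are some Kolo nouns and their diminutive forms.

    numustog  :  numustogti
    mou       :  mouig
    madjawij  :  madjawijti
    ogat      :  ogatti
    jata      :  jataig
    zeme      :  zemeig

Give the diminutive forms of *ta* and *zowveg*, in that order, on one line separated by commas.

The suffix is conditioned by the final sound: -ti when the stem ends in a consonant (*numustog*, *madjawij*, *ogat*); -ig when the stem ends in a vowel (*mou*, *jata*, *zeme*).
*ta* — final sound /a/ (a vowel) → -ig → *taig*.
Since the final sound of *zowveg* is /g/ (a consonant), it takes -ti, giving *zowvegti*.

taig, zowvegti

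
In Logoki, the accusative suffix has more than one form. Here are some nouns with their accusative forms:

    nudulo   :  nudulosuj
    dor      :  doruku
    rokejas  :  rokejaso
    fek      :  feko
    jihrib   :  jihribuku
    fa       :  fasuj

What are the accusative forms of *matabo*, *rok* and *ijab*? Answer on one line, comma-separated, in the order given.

matabosuj, roko, ijabuku

The suffix is conditioned by the final sound: -o when the stem ends in a voiceless consonant (*rokejas*, *fek*); -uku when the stem ends in a voiced consonant (*dor*, *jihrib*); -suj when the stem ends in a vowel (*nudulo*, *fa*).
The final sound of *matabo* is /o/, which is a vowel, so the suffix is -suj, giving *matabosuj*.
*rok*: final sound = /k/, a voiceless consonant → -o → *roko*.
*ijab* — final sound /b/ (a voiced consonant) → -uku → *ijabuku*.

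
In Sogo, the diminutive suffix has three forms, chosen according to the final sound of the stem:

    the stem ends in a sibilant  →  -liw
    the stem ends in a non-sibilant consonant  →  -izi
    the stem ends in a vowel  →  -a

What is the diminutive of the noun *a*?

*a* — final sound /a/ (a vowel) → -a → *aa*.

aa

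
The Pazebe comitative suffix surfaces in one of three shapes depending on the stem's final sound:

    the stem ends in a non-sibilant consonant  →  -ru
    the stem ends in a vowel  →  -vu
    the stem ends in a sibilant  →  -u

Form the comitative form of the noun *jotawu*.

The final sound of *jotawu* is /u/, which is a vowel, so the suffix is -vu, giving *jotawuvu*.

jotawuvu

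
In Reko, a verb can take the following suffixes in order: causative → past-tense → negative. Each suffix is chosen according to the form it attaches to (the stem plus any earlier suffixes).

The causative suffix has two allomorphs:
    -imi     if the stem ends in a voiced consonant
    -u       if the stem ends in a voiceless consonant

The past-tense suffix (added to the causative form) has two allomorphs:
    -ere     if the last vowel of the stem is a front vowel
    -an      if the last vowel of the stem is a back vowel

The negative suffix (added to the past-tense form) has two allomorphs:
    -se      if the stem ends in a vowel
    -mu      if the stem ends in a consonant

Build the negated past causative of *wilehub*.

*wilehub*: final consonant = /b/, voiced → -imi → *wilehubimi*.
The last vowel of the causative form *wilehubimi* is /i/, which is a front vowel, so the past-tense suffix is -ere, giving *wilehubimiere*.
The past-tense form *wilehubimiere* — final sound /e/ (a vowel) → -se → *wilehubimierese*.

wilehubimierese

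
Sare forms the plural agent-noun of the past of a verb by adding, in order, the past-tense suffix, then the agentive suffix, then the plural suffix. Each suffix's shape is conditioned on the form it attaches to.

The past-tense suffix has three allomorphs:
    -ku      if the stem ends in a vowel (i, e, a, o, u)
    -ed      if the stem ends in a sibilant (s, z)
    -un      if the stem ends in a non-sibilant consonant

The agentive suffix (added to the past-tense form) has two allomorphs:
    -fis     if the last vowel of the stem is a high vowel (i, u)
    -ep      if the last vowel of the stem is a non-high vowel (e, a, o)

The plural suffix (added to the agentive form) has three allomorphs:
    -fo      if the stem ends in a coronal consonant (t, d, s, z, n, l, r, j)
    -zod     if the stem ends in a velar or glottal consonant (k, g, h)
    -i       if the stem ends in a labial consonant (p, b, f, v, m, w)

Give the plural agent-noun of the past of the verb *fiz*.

Since the final sound of *fiz* is /z/ (a sibilant), it takes -ed, giving *fized*.
The last vowel of the past-tense form *fized* is /e/, which is a non-high vowel, so the agentive suffix is -ep, giving *fizedep*.
The agentive form *fizedep*: final consonant = /p/, labial → -i → *fizedepi*.

fizedepi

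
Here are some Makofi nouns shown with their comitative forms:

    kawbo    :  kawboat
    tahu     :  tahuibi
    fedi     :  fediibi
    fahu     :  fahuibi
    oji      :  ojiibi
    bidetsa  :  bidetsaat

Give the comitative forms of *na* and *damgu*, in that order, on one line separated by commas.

The suffix is conditioned by the last vowel: -ibi when the last vowel of the stem is a high vowel (*tahu*, *fedi*, *fahu*, *oji*); -at when the last vowel of the stem is a non-high vowel (*kawbo*, *bidetsa*).
Since the last vowel of *na* is /a/ (a non-high vowel), it takes -at, giving *naat*.
*damgu* — last vowel /u/ (a high vowel) → -ibi → *damguibi*.

naat, damguibi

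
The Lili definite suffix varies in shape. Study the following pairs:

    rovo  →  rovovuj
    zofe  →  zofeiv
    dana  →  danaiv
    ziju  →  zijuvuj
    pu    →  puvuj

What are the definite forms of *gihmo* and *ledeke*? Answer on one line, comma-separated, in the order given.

gihmovuj, ledekeiv

The alternation tracks the last vowel of the stem — -vuj when the last vowel of the stem is a rounded vowel (*rovo*, *ziju*, *pu*); -iv when the last vowel of the stem is an unrounded vowel (*zofe*, *dana*).
*gihmo* — last vowel /o/ (a rounded vowel) → -vuj → *gihmovuj*.
*ledeke* — last vowel /e/ (an unrounded vowel) → -iv → *ledekeiv*.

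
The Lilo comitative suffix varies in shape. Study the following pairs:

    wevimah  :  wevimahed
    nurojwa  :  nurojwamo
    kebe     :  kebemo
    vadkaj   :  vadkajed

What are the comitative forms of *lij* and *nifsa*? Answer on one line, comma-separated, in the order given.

lijed, nifsamo

The pattern is consonant vs. vowel: -ed when the stem ends in a consonant (*wevimah*, *vadkaj*); -mo when the stem ends in a vowel (*nurojwa*, *kebe*).
*lij* — final sound /j/ (a consonant) → -ed → *lijed*.
The final sound of *nifsa* is /a/, which is a vowel, so the suffix is -mo, giving *nifsamo*.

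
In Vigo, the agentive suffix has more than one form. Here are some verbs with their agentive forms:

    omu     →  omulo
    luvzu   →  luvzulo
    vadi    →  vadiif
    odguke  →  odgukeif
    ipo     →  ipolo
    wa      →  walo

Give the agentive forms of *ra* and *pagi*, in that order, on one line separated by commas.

ralo, pagiif

The suffix is conditioned by the last vowel: -if when the last vowel of the stem is a front vowel (*vadi*, *odguke*); -lo when the last vowel of the stem is a back vowel (*omu*, *luvzu*, *ipo*, *wa*).
The last vowel of *ra* is /a/, which is a back vowel, so the suffix is -lo, giving *ralo*.
*pagi* — last vowel /i/ (a front vowel) → -if → *pagiif*.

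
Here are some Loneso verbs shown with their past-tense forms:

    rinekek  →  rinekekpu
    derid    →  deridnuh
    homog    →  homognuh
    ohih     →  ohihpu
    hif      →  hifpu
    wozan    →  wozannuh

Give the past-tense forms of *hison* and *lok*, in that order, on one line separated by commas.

hisonnuh, lokpu

The pattern is voicing of the final consonant: -pu when the stem ends in a voiceless consonant (*rinekek*, *ohih*, *hif*); -nuh when the stem ends in a voiced consonant (*derid*, *homog*, *wozan*).
Since the final consonant of *hison* is /n/ (voiced), it takes -nuh, giving *hisonnuh*.
*lok*: final consonant = /k/, voiceless → -pu → *lokpu*.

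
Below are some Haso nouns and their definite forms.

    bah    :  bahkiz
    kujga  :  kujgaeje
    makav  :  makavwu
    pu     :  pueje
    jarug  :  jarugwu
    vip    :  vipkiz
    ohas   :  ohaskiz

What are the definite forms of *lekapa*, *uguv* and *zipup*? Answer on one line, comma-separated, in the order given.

lekapaeje, uguvwu, zipupkiz

The alternation tracks the final sound of the stem — -kiz when the stem ends in a voiceless consonant (*bah*, *vip*, *ohas*); -wu when the stem ends in a voiced consonant (*makav*, *jarug*); -eje when the stem ends in a vowel (*kujga*, *pu*).
*lekapa*: final sound = /a/, a vowel → -eje → *lekapaeje*.
Since the final sound of *uguv* is /v/ (a voiced consonant), it takes -wu, giving *uguvwu*.
*zipup*: final sound = /p/, a voiceless consonant → -kiz → *zipupkiz*.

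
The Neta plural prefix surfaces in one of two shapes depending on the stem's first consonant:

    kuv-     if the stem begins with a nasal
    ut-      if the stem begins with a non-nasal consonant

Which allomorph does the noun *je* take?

*je* — first consonant /j/ (non-nasal) → ut-.

ut-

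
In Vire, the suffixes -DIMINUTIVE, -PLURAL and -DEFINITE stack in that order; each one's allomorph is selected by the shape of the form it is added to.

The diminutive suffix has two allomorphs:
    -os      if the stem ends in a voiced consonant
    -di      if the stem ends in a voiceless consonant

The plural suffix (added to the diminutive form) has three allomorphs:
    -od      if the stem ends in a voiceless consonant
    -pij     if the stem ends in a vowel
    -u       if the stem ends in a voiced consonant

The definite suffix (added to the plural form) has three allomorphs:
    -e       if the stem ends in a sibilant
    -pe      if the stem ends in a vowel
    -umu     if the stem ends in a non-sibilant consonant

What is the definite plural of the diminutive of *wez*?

Since the final consonant of *wez* is /z/ (voiced), it takes -os, giving *wezos*.
The final sound of the diminutive form *wezos* is /s/, which is a voiceless consonant, so the plural suffix is -od, giving *wezosod*.
Since the final sound of the plural form *wezosod* is /d/ (a non-sibilant consonant), it takes -umu, giving *wezosodumu*.

wezosodumu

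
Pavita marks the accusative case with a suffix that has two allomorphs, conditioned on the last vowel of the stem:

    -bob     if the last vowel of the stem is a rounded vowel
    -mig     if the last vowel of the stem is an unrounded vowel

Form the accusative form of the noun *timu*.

timubob

*timu* — last vowel /u/ (a rounded vowel) → -bob → *timubob*.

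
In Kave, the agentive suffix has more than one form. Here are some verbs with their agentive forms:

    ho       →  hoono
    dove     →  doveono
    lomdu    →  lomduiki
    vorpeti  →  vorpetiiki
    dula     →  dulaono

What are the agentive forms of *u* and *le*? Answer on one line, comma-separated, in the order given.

Looking at the last vowel of each stem: -iki when the last vowel of the stem is a high vowel (*lomdu*, *vorpeti*); -ono when the last vowel of the stem is a non-high vowel (*ho*, *dove*, *dula*).
*u* — last vowel /u/ (a high vowel) → -iki → *uiki*.
The last vowel of *le* is /e/, which is a non-high vowel, so the suffix is -ono, giving *leono*.

uiki, leono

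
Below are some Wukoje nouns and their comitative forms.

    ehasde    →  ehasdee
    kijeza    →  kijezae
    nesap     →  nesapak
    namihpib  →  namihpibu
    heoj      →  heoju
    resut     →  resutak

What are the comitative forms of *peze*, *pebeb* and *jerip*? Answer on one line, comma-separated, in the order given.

pezee, pebebu, jeripak

The suffix is conditioned by the final sound: -ak when the stem ends in a voiceless consonant (*nesap*, *resut*); -u when the stem ends in a voiced consonant (*namihpib*, *heoj*); -e when the stem ends in a vowel (*ehasde*, *kijeza*).
The final sound of *peze* is /e/, which is a vowel, so the suffix is -e, giving *pezee*.
*pebeb* — final sound /b/ (a voiced consonant) → -u → *pebebu*.
Since the final sound of *jerip* is /p/ (a voiceless consonant), it takes -ak, giving *jeripak*.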